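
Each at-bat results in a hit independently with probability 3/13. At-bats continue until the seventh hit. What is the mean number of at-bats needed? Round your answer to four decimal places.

Y = total at-bats until the seventh success; negative binomial with r=7, p=0.230769.
E[Y] = r / p = 7 / 0.230769 = 30.333333

30.3333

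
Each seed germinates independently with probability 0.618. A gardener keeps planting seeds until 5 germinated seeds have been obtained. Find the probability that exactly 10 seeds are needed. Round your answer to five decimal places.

0.09239

Y = trial on which the fifth success occurs; negative binomial, r=5, p=0.618.
P(Y=10) = C(9,4) · p^5 · (1−p)^5
= 126 · 0.090145 · 0.0081342 = 0.0923910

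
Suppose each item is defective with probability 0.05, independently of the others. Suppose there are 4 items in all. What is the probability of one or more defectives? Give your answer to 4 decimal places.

P(at least one) = 1 − P(none) = 1 − (1 − 0.05)^4
= 1 − 0.814506 = 0.185494

0.1855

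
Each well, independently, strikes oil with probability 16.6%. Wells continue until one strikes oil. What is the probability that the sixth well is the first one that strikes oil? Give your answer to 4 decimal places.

0.0670

Geometric (trials to first success), p = 0.166.
P(Y = 6) = (1−p)^5 · p = 0.40349 · 0.166 = 0.066979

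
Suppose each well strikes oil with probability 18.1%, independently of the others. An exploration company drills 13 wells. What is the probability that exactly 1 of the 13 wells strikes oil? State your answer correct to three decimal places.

0.214

X ~ Binomial(n=13, p=0.181).
P(X=1) = C(13,1) · p^1 · (1−p)^12
= 13 · 0.181 · 0.091077 = 0.21430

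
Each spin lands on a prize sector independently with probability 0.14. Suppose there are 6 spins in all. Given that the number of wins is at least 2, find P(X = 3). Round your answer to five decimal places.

0.17429

X ~ Binomial(6, 0.14). Want P(X=3 | X≥2) = P(X=3) / P(X≥2).
P(X=3) = C(6,3)·0.14^3·0.86^3 = 0.0349068
P(X≥2) = 1 − 0.4045672 − 0.3951587 = 0.2002741
Ratio = 0.0349068 / 0.2002741 = 0.1742949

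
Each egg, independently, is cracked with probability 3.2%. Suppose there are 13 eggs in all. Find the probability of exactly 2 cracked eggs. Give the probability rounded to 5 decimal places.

X ~ Binomial(n=13, p=0.032).
P(X=2) = C(13,2) · p^2 · (1−p)^11
= 78 · 0.001024 · 0.69924 = 0.0558500

0.05585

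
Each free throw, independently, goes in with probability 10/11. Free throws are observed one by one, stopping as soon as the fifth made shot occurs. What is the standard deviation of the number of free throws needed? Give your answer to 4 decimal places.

0.7416

Y = total free throws until the fifth success; negative binomial with r=5, p=0.909091.
SD(Y) = √[r(1−p)/p²] = √(0.550000) = 0.741620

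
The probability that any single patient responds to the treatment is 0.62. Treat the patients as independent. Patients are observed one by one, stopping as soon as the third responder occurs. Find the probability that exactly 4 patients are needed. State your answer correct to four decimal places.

Y = trial on which the third success occurs; negative binomial, r=3, p=0.62.
P(Y=4) = C(3,2) · p^3 · (1−p)^1
= 3 · 0.23833 · 0.38 = 0.271694

0.2717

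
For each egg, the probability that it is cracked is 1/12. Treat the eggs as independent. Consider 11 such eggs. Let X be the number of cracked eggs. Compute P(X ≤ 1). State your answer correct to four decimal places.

X ~ Binomial(11, 0.083333); P(X ≤ 1) = Σ C(11,k) p^k (1−p)^(11−k) over k:
  k=0: C(11,0)·0.083333^0·0.916667^11 = 0.383995
  k=1: C(11,1)·0.083333^1·0.916667^10 = 0.383995
Total = 0.767990

0.7680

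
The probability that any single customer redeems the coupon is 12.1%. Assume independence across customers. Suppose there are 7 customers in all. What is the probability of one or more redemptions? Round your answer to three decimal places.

0.595

P(at least one) = 1 − P(none) = 1 − (1 − 0.121)^7
= 1 − 0.40544 = 0.59456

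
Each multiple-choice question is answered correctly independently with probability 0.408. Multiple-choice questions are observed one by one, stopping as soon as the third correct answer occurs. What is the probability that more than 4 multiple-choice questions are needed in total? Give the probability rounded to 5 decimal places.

Needing more than 4 multiple-choice questions ⇔ fewer than 3 successes in the first 4. With X ~ Binomial(4, 0.408), P(Y > 4) = P(X ≤ 2).
  k=0: C(4,0)·0.408^0·0.592^4 = 0.1228250
  k=1: C(4,1)·0.408^1·0.592^3 = 0.3385987
  k=2: C(4,2)·0.408^2·0.592^2 = 0.3500378
P(X ≤ 2) = 0.8114615

0.81146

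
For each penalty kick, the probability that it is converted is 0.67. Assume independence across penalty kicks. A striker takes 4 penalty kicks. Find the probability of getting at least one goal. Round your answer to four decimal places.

0.9881

P(at least one) = 1 − P(none) = 1 − (1 − 0.67)^4
= 1 − 0.011859 = 0.988141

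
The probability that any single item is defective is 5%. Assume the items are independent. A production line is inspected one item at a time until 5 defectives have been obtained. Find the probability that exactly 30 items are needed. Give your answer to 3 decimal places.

0.002

Y = trial on which the fifth success occurs; negative binomial, r=5, p=0.05.
P(Y=30) = C(29,4) · p^5 · (1−p)^25
= 23751 · 3.125e-07 · 0.27739 = 0.00206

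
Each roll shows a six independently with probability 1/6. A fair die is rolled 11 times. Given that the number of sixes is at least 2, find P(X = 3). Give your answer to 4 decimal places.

X ~ Binomial(11, 0.166667). Want P(X=3 | X≥2) = P(X=3) / P(X≥2).
P(X=3) = C(11,3)·0.166667^3·0.833333^8 = 0.177656
P(X≥2) = 1 − 0.134588 − 0.296094 = 0.569318
Ratio = 0.177656 / 0.569318 = 0.312051

0.3121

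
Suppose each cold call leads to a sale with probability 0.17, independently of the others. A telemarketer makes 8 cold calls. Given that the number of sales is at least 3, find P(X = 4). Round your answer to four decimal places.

X ~ Binomial(8, 0.17). Want P(X=4 | X≥3) = P(X=4) / P(X≥3).
P(X=4) = C(8,4)·0.17^4·0.83^4 = 0.027746
P(X≥3) = 1 − 0.225229 − 0.369050 − 0.264560 = 0.141160
Ratio = 0.027746 / 0.141160 = 0.196559

0.1966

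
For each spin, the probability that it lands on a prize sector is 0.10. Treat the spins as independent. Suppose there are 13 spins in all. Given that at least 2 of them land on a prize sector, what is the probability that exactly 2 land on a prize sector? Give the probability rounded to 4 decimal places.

0.6464

X ~ Binomial(13, 0.10). Want P(X=2 | X≥2) = P(X=2) / P(X≥2).
P(X=2) = C(13,2)·0.10^2·0.90^11 = 0.244772
P(X≥2) = 1 − 0.254187 − 0.367158 = 0.378655
Ratio = 0.244772 / 0.378655 = 0.646426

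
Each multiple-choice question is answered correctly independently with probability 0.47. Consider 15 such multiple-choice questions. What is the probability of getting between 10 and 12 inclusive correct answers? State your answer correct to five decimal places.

0.10055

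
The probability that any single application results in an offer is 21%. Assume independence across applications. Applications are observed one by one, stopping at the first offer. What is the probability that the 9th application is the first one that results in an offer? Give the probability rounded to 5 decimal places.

0.03186

Geometric (trials to first success), p = 0.21.
P(Y = 9) = (1−p)^8 · p = 0.15171 · 0.21 = 0.0318593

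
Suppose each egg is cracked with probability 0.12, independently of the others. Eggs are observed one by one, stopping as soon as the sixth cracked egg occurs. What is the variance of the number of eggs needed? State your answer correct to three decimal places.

366.667

Y = total eggs until the sixth success; negative binomial with r=6, p=0.12.
Var(Y) = r(1−p)/p² = 6·0.88 / 0.12² = 366.66667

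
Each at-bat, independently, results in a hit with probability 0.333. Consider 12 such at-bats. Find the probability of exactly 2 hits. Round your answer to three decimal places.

X ~ Binomial(n=12, p=0.333).
P(X=2) = C(12,2) · p^2 · (1−p)^10
= 66 · 0.11089 · 0.017428 = 0.12755

0.128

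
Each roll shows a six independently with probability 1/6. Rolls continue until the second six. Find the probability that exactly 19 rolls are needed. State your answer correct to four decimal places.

Y = trial on which the second success occurs; negative binomial, r=2, p=0.166667.
P(Y=19) = C(18,1) · p^2 · (1−p)^17
= 18 · 0.027778 · 0.045073 = 0.022537

0.0225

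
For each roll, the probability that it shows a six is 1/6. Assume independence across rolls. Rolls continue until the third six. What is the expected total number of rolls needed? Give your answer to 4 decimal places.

18.0000

Y = total rolls until the third success; negative binomial with r=3, p=0.166667.
E[Y] = r / p = 3 / 0.166667 = 18.000000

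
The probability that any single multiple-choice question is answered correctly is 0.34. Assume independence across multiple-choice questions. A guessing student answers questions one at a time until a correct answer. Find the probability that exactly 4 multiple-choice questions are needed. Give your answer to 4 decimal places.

0.0977

Geometric (trials to first success), p = 0.34.
P(Y = 4) = (1−p)^3 · p = 0.2875 · 0.34 = 0.097749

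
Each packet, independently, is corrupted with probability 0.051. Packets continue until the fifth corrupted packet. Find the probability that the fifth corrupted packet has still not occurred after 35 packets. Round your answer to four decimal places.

0.9687

Needing more than 35 packets ⇔ fewer than 5 successes in the first 35. With X ~ Binomial(35, 0.051), P(Y > 35) = P(X ≤ 4).
  k=0: C(35,0)·0.051^0·0.949^35 = 0.160073
  k=1: C(35,1)·0.051^1·0.949^34 = 0.301085
  k=2: C(35,2)·0.051^2·0.949^33 = 0.275069
  k=3: C(35,3)·0.051^3·0.949^32 = 0.162607
  k=4: C(35,4)·0.051^4·0.949^31 = 0.069909
P(X ≤ 4) = 0.968743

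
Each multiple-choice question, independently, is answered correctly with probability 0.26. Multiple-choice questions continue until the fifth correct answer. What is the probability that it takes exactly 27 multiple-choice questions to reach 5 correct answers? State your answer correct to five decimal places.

Y = trial on which the fifth success occurs; negative binomial, r=5, p=0.26.
P(Y=27) = C(26,4) · p^5 · (1−p)^22
= 14950 · 0.0011881 · 0.0013277 = 0.0235834

0.02358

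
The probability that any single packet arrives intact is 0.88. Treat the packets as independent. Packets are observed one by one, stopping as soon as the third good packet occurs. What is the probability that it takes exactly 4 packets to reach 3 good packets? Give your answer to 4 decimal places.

Y = trial on which the third success occurs; negative binomial, r=3, p=0.88.
P(Y=4) = C(3,2) · p^3 · (1−p)^1
= 3 · 0.68147 · 0.12 = 0.245330

0.2453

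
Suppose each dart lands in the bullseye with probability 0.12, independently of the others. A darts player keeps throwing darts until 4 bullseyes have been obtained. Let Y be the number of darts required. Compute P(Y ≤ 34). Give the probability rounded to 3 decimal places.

0.595

Finishing within 34 darts ⇔ at least 4 successes in the first 34. With X ~ Binomial(34, 0.12), P(Y ≤ 34) = 1 − P(X ≤ 3).
  k=0: C(34,0)·0.12^0·0.88^34 = 0.01295
  k=1: C(34,1)·0.12^1·0.88^33 = 0.06006
  k=2: C(34,2)·0.12^2·0.88^32 = 0.13514
  k=3: C(34,3)·0.12^3·0.88^31 = 0.19656
1 − 0.40471 = 0.59529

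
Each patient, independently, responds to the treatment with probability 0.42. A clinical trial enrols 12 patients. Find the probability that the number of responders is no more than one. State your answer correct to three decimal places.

0.014

X ~ Binomial(12, 0.42); P(X ≤ 1) = Σ C(12,k) p^k (1−p)^(12−k) over k:
  k=0: C(12,0)·0.42^0·0.58^12 = 0.00145
  k=1: C(12,1)·0.42^1·0.58^11 = 0.01259
Total = 0.01404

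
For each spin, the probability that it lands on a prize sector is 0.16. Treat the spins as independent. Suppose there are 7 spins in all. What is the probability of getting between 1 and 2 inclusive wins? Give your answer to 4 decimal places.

0.6183

X ~ Binomial(7, 0.16); P(1 ≤ X ≤ 2) = Σ C(7,k) p^k (1−p)^(7−k) over k:
  k=1: C(7,1)·0.16^1·0.84^6 = 0.393454
  k=2: C(7,2)·0.16^2·0.84^5 = 0.224831
Total = 0.618285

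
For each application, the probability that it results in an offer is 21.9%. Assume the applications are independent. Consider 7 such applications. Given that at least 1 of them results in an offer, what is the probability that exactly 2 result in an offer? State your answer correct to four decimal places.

X ~ Binomial(7, 0.219). Want P(X=2 | X≥1) = P(X=2) / P(X≥1).
P(X=2) = C(7,2)·0.219^2·0.781^5 = 0.292660
P(X≥1) = 1 − 0.177238 = 0.822762
Ratio = 0.292660 / 0.822762 = 0.355704

0.3557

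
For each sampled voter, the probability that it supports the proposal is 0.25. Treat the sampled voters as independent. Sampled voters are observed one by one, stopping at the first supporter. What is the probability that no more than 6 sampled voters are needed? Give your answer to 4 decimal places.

0.8220

Y = number of sampled voters to the first success; geometric, p = 0.25.
P(Y ≤ 6) = 1 − (1−p)^6 = 1 − 0.177979 = 0.822021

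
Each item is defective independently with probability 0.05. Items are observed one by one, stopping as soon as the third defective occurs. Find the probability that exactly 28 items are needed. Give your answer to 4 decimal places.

0.0122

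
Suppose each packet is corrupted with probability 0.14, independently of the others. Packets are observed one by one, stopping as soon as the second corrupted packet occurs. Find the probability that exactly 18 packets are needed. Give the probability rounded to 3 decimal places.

0.030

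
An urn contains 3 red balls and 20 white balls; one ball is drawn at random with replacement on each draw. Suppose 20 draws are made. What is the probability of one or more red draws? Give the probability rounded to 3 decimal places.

P(at least one) = 1 − P(none) = 1 − (1 − 0.130435)^20
= 1 − 0.06110 = 0.93890

0.939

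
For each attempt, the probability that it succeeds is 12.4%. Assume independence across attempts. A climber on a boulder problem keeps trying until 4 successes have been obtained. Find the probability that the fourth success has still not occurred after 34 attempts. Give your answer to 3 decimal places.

Needing more than 34 attempts ⇔ fewer than 4 successes in the first 34. With X ~ Binomial(34, 0.124), P(Y > 34) = P(X ≤ 3).
  k=0: C(34,0)·0.124^0·0.876^34 = 0.01110
  k=1: C(34,1)·0.124^1·0.876^33 = 0.05340
  k=2: C(34,2)·0.124^2·0.876^32 = 0.12472
  k=3: C(34,3)·0.124^3·0.876^31 = 0.18831
P(X ≤ 3) = 0.37753

0.378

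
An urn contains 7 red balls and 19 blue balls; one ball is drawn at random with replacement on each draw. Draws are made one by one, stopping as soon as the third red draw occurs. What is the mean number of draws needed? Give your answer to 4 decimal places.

11.1429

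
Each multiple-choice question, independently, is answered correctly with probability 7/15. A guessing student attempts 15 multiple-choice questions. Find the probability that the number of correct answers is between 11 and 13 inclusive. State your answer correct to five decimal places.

0.03410

X ~ Binomial(15, 0.466667); P(11 ≤ X ≤ 13) = Σ C(15,k) p^k (1−p)^(15−k) over k:
  k=11: C(15,11)·0.466667^11·0.533333^4 = 0.0252466
  k=12: C(15,12)·0.466667^12·0.533333^3 = 0.0073636
  k=13: C(15,13)·0.466667^13·0.533333^2 = 0.0014869
Total = 0.0340970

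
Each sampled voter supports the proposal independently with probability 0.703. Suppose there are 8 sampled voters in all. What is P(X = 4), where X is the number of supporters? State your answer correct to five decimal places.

X ~ Binomial(n=8, p=0.703).
P(X=4) = C(8,4) · p^4 · (1−p)^4
= 70 · 0.24424 · 0.0077808 = 0.1330286

0.13303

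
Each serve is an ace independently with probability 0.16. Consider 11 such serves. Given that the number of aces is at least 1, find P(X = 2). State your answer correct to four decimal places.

0.3437

X ~ Binomial(11, 0.16). Want P(X=2 | X≥1) = P(X=2) / P(X≥1).
P(X=2) = C(11,2)·0.16^2·0.84^9 = 0.293168
P(X≥1) = 1 − 0.146917 = 0.853083
Ratio = 0.293168 / 0.853083 = 0.343657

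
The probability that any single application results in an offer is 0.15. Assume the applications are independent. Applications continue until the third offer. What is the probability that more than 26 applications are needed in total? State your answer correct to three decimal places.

Needing more than 26 applications ⇔ fewer than 3 successes in the first 26. With X ~ Binomial(26, 0.15), P(Y > 26) = P(X ≤ 2).
  k=0: C(26,0)·0.15^0·0.85^26 = 0.01462
  k=1: C(26,1)·0.15^1·0.85^25 = 0.06707
  k=2: C(26,2)·0.15^2·0.85^24 = 0.14795
P(X ≤ 2) = 0.22964

0.230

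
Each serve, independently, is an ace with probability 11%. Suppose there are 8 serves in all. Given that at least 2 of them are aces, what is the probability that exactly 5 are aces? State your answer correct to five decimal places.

X ~ Binomial(8, 0.11). Want P(X=5 | X≥2) = P(X=5) / P(X≥2).
P(X=5) = C(8,5)·0.11^5·0.89^3 = 0.0006358
P(X≥2) = 1 − 0.3936589 − 0.3892357 = 0.2171054
Ratio = 0.0006358 / 0.2171054 = 0.0029285

0.00293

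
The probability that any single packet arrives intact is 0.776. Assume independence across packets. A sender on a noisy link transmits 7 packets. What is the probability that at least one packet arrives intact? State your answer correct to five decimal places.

0.99997

P(at least one) = 1 − P(none) = 1 − (1 − 0.776)^7
= 1 − 0.0000283 = 0.9999717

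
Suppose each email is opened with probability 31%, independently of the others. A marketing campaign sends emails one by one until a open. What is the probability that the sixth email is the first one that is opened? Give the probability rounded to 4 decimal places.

Geometric (trials to first success), p = 0.31.
P(Y = 6) = (1−p)^5 · p = 0.1564 · 0.31 = 0.048485

0.0485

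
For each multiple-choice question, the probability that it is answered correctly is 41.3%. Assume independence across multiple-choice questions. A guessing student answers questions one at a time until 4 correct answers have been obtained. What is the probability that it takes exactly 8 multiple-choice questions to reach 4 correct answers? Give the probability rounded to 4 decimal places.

0.1209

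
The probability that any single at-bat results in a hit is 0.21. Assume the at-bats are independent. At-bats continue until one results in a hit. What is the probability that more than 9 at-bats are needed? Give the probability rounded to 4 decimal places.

0.1199

Y = number of at-bats to the first success; geometric, p = 0.21.
P(Y > 9) = P(first 9 all fail) = (1−p)^9 = 0.119852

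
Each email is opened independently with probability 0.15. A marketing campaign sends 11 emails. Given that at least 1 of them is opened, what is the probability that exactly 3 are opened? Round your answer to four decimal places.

X ~ Binomial(11, 0.15). Want P(X=3 | X≥1) = P(X=3) / P(X≥1).
P(X=3) = C(11,3)·0.15^3·0.85^8 = 0.151743
P(X≥1) = 1 − 0.167343 = 0.832657
Ratio = 0.151743 / 0.832657 = 0.182240

0.1822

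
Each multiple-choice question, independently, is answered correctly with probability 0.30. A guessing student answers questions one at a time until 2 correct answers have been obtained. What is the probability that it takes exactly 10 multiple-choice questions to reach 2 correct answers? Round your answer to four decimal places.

Y = trial on which the second success occurs; negative binomial, r=2, p=0.30.
P(Y=10) = C(9,1) · p^2 · (1−p)^8
= 9 · 0.09 · 0.057648 = 0.046695

0.0467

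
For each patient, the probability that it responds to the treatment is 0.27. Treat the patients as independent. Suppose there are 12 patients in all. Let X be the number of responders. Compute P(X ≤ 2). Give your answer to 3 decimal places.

0.331

X ~ Binomial(12, 0.27); P(X ≤ 2) = Σ C(12,k) p^k (1−p)^(12−k) over k:
  k=0: C(12,0)·0.27^0·0.73^12 = 0.02290
  k=1: C(12,1)·0.27^1·0.73^11 = 0.10165
  k=2: C(12,2)·0.27^2·0.73^10 = 0.20678
Total = 0.33133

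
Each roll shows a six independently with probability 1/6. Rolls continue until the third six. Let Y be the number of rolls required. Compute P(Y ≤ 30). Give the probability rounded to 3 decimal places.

0.897

Finishing within 30 rolls ⇔ at least 3 successes in the first 30. With X ~ Binomial(30, 0.166667), P(Y ≤ 30) = 1 − P(X ≤ 2).
  k=0: C(30,0)·0.166667^0·0.833333^30 = 0.00421
  k=1: C(30,1)·0.166667^1·0.833333^29 = 0.02528
  k=2: C(30,2)·0.166667^2·0.833333^28 = 0.07330
1 − 0.10279 = 0.89721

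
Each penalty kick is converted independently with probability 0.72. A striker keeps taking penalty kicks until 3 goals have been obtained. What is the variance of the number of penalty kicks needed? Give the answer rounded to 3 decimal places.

1.620

Y = total penalty kicks until the third success; negative binomial with r=3, p=0.72.
Var(Y) = r(1−p)/p² = 3·0.28 / 0.72² = 1.62037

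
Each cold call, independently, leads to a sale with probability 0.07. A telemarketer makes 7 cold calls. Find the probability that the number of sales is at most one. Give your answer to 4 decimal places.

0.9187

X ~ Binomial(7, 0.07); P(X ≤ 1) = Σ C(7,k) p^k (1−p)^(7−k) over k:
  k=0: C(7,0)·0.07^0·0.93^7 = 0.601701
  k=1: C(7,1)·0.07^1·0.93^6 = 0.317025
Total = 0.918726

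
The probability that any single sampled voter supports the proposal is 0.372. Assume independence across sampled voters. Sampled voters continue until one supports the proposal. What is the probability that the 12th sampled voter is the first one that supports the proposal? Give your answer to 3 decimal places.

Geometric (trials to first success), p = 0.372.
P(Y = 12) = (1−p)^11 · p = 0.0059918 · 0.372 = 0.00223

0.002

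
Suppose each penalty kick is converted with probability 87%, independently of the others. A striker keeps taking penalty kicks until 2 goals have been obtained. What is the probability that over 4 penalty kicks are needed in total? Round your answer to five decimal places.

Needing more than 4 penalty kicks ⇔ fewer than 2 successes in the first 4. With X ~ Binomial(4, 0.87), P(Y > 4) = P(X ≤ 1).
  k=0: C(4,0)·0.87^0·0.13^4 = 0.0002856
  k=1: C(4,1)·0.87^1·0.13^3 = 0.0076456
P(X ≤ 1) = 0.0079312

0.00793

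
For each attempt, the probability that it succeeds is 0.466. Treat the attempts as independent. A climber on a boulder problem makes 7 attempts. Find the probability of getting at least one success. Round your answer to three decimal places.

P(at least one) = 1 − P(none) = 1 − (1 − 0.466)^7
= 1 − 0.01238 = 0.98762

0.988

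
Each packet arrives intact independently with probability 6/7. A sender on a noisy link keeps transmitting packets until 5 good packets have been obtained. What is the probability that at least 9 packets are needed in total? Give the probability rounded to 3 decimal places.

Needing more than 8 packets ⇔ fewer than 5 successes in the first 8. With X ~ Binomial(8, 0.857143), P(Y > 8) = P(X ≤ 4).
  k=0: C(8,0)·0.857143^0·0.142857^8 = 0.00000
  k=1: C(8,1)·0.857143^1·0.142857^7 = 0.00001
  k=2: C(8,2)·0.857143^2·0.142857^6 = 0.00017
  k=3: C(8,3)·0.857143^3·0.142857^5 = 0.00210
  k=4: C(8,4)·0.857143^4·0.142857^4 = 0.01574
P(X ≤ 4) = 0.01802

0.018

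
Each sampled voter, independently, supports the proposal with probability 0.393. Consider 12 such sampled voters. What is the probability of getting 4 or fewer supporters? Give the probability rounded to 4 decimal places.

0.4582

X ~ Binomial(12, 0.393); P(X ≤ 4) = Σ C(12,k) p^k (1−p)^(12−k) over k:
  k=0: C(12,0)·0.393^0·0.607^12 = 0.002502
  k=1: C(12,1)·0.393^1·0.607^11 = 0.019438
  k=2: C(12,2)·0.393^2·0.607^10 = 0.069218
  k=3: C(12,3)·0.393^3·0.607^9 = 0.149382
  k=4: C(12,4)·0.393^4·0.607^8 = 0.217613
Total = 0.458152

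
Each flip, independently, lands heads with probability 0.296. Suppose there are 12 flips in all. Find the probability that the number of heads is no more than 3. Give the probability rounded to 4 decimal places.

0.5049

X ~ Binomial(12, 0.296); P(X ≤ 3) = Σ C(12,k) p^k (1−p)^(12−k) over k:
  k=0: C(12,0)·0.296^0·0.704^12 = 0.014821
  k=1: C(12,1)·0.296^1·0.704^11 = 0.074778
  k=2: C(12,2)·0.296^2·0.704^10 = 0.172923
  k=3: C(12,3)·0.296^3·0.704^9 = 0.242355
Total = 0.504877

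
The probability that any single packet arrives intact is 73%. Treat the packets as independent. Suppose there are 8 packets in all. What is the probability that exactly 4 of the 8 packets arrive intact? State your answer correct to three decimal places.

0.106

X ~ Binomial(n=8, p=0.73).
P(X=4) = C(8,4) · p^4 · (1−p)^4
= 70 · 0.28398 · 0.0053144 = 0.10564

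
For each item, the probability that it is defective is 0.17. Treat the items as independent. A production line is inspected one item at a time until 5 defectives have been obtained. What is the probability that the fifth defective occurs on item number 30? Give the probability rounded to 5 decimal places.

Y = trial on which the fifth success occurs; negative binomial, r=5, p=0.17.
P(Y=30) = C(29,4) · p^5 · (1−p)^25
= 23751 · 0.00014199 · 0.0094831 = 0.0319800

0.03198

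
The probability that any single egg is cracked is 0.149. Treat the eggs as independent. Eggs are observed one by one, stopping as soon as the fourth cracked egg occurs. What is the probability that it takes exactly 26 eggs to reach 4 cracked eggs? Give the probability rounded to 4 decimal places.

0.0326

Y = trial on which the fourth success occurs; negative binomial, r=4, p=0.149.
P(Y=26) = C(25,3) · p^4 · (1−p)^22
= 2300 · 0.00049288 · 0.028738 = 0.032578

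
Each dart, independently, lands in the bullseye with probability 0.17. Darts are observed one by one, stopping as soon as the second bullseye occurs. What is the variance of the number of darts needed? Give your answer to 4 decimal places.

Y = total darts until the second success; negative binomial with r=2, p=0.17.
Var(Y) = r(1−p)/p² = 2·0.83 / 0.17² = 57.439446

57.4394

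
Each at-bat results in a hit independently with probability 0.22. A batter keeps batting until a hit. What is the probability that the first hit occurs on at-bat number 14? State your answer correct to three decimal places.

0.009

Geometric (trials to first success), p = 0.22.
P(Y = 14) = (1−p)^13 · p = 0.039558 · 0.22 = 0.00870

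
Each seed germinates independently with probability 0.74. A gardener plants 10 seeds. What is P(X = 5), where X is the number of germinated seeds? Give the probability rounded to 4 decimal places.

0.0664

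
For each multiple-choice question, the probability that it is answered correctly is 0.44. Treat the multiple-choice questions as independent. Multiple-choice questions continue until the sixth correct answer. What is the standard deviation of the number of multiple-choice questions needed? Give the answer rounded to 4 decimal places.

4.1660

Y = total multiple-choice questions until the sixth success; negative binomial with r=6, p=0.44.
SD(Y) = √[r(1−p)/p²] = √(17.355372) = 4.165978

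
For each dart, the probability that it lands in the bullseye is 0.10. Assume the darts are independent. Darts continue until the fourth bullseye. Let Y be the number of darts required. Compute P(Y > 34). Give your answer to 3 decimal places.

Needing more than 34 darts ⇔ fewer than 4 successes in the first 34. With X ~ Binomial(34, 0.10), P(Y > 34) = P(X ≤ 3).
  k=0: C(34,0)·0.10^0·0.90^34 = 0.02781
  k=1: C(34,1)·0.10^1·0.90^33 = 0.10507
  k=2: C(34,2)·0.10^2·0.90^32 = 0.19263
  k=3: C(34,3)·0.10^3·0.90^31 = 0.22830
P(X ≤ 3) = 0.55382

0.554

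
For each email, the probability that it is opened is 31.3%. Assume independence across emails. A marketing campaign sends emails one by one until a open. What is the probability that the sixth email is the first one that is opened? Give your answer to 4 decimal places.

0.0479

Geometric (trials to first success), p = 0.313.
P(Y = 6) = (1−p)^5 · p = 0.15303 · 0.313 = 0.047899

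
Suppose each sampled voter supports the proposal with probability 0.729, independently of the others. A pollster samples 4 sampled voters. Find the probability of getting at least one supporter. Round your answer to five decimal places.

0.99461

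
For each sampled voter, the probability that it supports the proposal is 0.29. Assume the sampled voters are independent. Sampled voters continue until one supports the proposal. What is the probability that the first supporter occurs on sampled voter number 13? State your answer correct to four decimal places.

0.0048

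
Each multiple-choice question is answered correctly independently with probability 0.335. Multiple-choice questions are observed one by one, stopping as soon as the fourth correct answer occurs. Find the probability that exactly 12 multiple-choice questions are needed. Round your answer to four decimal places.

Y = trial on which the fourth success occurs; negative binomial, r=4, p=0.335.
P(Y=12) = C(11,3) · p^4 · (1−p)^8
= 165 · 0.012594 · 0.038245 = 0.079476

0.0795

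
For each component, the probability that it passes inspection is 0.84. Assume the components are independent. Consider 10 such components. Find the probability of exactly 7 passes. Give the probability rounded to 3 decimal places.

0.145

X ~ Binomial(n=10, p=0.84).
P(X=7) = C(10,7) · p^7 · (1−p)^3
= 120 · 0.29509 · 0.004096 = 0.14504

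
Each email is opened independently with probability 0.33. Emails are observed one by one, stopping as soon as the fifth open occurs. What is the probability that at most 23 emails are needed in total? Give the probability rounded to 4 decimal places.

Finishing within 23 emails ⇔ at least 5 successes in the first 23. With X ~ Binomial(23, 0.33), P(Y ≤ 23) = 1 − P(X ≤ 4).
  k=0: C(23,0)·0.33^0·0.67^23 = 0.000100
  k=1: C(23,1)·0.33^1·0.67^22 = 0.001132
  k=2: C(23,2)·0.33^2·0.67^21 = 0.006134
  k=3: C(23,3)·0.33^3·0.67^20 = 0.021147
  k=4: C(23,4)·0.33^4·0.67^19 = 0.052079
1 − 0.080592 = 0.919408

0.9194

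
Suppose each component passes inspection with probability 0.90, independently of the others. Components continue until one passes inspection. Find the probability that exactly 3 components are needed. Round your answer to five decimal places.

0.00900

Geometric (trials to first success), p = 0.90.
P(Y = 3) = (1−p)^2 · p = 0.01 · 0.90 = 0.0090000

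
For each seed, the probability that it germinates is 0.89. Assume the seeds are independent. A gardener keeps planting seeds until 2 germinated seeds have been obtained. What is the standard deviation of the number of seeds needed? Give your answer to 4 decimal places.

Y = total seeds until the second success; negative binomial with r=2, p=0.89.
SD(Y) = √[r(1−p)/p²] = √(0.277743) = 0.527013

0.5270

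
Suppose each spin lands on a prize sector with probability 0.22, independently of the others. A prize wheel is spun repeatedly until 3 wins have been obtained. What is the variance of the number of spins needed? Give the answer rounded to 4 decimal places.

Y = total spins until the third success; negative binomial with r=3, p=0.22.
Var(Y) = r(1−p)/p² = 3·0.78 / 0.22² = 48.347107

48.3471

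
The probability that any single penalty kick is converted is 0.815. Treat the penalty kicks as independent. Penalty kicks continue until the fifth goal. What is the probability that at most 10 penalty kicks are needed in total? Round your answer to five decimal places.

Finishing within 10 penalty kicks ⇔ at least 5 successes in the first 10. With X ~ Binomial(10, 0.815), P(Y ≤ 10) = 1 − P(X ≤ 4).
  k=0: C(10,0)·0.815^0·0.185^10 = 0.0000000
  k=1: C(10,1)·0.815^1·0.185^9 = 0.0000021
  k=2: C(10,2)·0.815^2·0.185^8 = 0.0000410
  k=3: C(10,3)·0.815^3·0.185^7 = 0.0004818
  k=4: C(10,4)·0.815^4·0.185^6 = 0.0037143
1 − 0.0042392 = 0.9957608

0.99576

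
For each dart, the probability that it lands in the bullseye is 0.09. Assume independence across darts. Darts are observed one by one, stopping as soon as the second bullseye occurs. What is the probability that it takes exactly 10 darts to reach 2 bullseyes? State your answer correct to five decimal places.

Y = trial on which the second success occurs; negative binomial, r=2, p=0.09.
P(Y=10) = C(9,1) · p^2 · (1−p)^8
= 9 · 0.0081 · 0.47025 = 0.0342814

0.03428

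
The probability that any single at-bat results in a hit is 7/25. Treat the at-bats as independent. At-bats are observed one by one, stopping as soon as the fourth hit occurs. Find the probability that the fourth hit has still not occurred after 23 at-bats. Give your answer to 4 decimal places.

0.0797

Needing more than 23 at-bats ⇔ fewer than 4 successes in the first 23. With X ~ Binomial(23, 0.28), P(Y > 23) = P(X ≤ 3).
  k=0: C(23,0)·0.28^0·0.72^23 = 0.000523
  k=1: C(23,1)·0.28^1·0.72^22 = 0.004680
  k=2: C(23,2)·0.28^2·0.72^21 = 0.020018
  k=3: C(23,3)·0.28^3·0.72^20 = 0.054493
P(X ≤ 3) = 0.079714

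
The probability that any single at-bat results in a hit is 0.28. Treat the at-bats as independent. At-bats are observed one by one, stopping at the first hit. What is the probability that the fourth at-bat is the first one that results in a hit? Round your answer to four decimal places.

0.1045

Geometric (trials to first success), p = 0.28.
P(Y = 4) = (1−p)^3 · p = 0.37325 · 0.28 = 0.104509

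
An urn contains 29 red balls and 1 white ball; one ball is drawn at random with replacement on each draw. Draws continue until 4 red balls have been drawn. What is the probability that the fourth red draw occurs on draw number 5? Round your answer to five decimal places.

Y = trial on which the fourth success occurs; negative binomial, r=4, p=0.966667.
P(Y=5) = C(4,3) · p^4 · (1−p)^1
= 4 · 0.87319 · 0.033333 = 0.1164249

0.11642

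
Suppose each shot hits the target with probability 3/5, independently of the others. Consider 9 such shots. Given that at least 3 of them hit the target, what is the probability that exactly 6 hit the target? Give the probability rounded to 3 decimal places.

X ~ Binomial(9, 0.60). Want P(X=6 | X≥3) = P(X=6) / P(X≥3).
P(X=6) = C(9,6)·0.60^6·0.40^3 = 0.25082
P(X≥3) = 1 − 0.00026 − 0.00354 − 0.02123 = 0.97497
Ratio = 0.25082 / 0.97497 = 0.25726

0.257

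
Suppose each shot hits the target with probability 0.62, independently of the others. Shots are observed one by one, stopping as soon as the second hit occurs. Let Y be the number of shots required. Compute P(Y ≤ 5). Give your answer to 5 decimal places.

0.92744

Finishing within 5 shots ⇔ at least 2 successes in the first 5. With X ~ Binomial(5, 0.62), P(Y ≤ 5) = 1 − P(X ≤ 1).
  k=0: C(5,0)·0.62^0·0.38^5 = 0.0079235
  k=1: C(5,1)·0.62^1·0.38^4 = 0.0646392
1 − 0.0725627 = 0.9274373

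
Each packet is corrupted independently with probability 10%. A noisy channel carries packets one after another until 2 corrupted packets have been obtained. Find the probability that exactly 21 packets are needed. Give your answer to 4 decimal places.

Y = trial on which the second success occurs; negative binomial, r=2, p=0.10.
P(Y=21) = C(20,1) · p^2 · (1−p)^19
= 20 · 0.01 · 0.13509 = 0.027017

0.0270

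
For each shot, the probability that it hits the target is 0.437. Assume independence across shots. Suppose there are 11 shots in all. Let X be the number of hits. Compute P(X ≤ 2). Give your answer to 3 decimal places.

X ~ Binomial(11, 0.437); P(X ≤ 2) = Σ C(11,k) p^k (1−p)^(11−k) over k:
  k=0: C(11,0)·0.437^0·0.563^11 = 0.00180
  k=1: C(11,1)·0.437^1·0.563^10 = 0.01538
  k=2: C(11,2)·0.437^2·0.563^9 = 0.05969
Total = 0.07687

0.077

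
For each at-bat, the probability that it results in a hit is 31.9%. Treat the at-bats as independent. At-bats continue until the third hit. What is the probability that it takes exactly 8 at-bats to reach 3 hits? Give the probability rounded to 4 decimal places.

0.0998

Y = trial on which the third success occurs; negative binomial, r=3, p=0.319.
P(Y=8) = C(7,2) · p^3 · (1−p)^5
= 21 · 0.032462 · 0.14647 = 0.099845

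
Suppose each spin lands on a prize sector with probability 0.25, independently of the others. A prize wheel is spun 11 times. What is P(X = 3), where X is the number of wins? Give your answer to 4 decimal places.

X ~ Binomial(n=11, p=0.25).
P(X=3) = C(11,3) · p^3 · (1−p)^8
= 165 · 0.015625 · 0.10011 = 0.258104

0.2581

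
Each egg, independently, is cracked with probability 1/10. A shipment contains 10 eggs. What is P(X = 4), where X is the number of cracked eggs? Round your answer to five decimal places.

X ~ Binomial(n=10, p=0.10).
P(X=4) = C(10,4) · p^4 · (1−p)^6
= 210 · 0.0001 · 0.53144 = 0.0111603

0.01116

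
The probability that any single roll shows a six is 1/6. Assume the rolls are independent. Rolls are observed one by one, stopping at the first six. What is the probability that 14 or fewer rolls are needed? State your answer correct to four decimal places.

0.9221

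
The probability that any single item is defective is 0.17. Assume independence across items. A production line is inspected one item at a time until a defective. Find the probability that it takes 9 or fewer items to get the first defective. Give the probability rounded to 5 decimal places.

Y = number of items to the first success; geometric, p = 0.17.
P(Y ≤ 9) = 1 − (1−p)^9 = 1 − 0.1869403 = 0.8130597

0.81306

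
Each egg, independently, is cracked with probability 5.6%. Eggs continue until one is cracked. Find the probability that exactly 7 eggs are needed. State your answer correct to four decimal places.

Geometric (trials to first success), p = 0.056.
P(Y = 7) = (1−p)^6 · p = 0.70767 · 0.056 = 0.039630

0.0396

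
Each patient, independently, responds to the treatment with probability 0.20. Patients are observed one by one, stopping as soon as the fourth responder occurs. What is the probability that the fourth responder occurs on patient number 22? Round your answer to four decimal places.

0.0383

Y = trial on which the fourth success occurs; negative binomial, r=4, p=0.20.
P(Y=22) = C(21,3) · p^4 · (1−p)^18
= 1330 · 0.0016 · 0.018014 = 0.038335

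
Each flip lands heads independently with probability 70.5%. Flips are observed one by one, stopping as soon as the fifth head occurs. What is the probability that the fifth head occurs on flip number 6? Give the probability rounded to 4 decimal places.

Y = trial on which the fifth success occurs; negative binomial, r=5, p=0.705.
P(Y=6) = C(5,4) · p^5 · (1−p)^1
= 5 · 0.17416 · 0.295 = 0.256884

0.2569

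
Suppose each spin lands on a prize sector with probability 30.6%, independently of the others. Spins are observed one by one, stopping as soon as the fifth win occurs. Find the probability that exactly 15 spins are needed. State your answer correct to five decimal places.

0.06960

Y = trial on which the fifth success occurs; negative binomial, r=5, p=0.306.
P(Y=15) = C(14,4) · p^5 · (1−p)^10
= 1001 · 0.0026829 · 0.025918 = 0.0696043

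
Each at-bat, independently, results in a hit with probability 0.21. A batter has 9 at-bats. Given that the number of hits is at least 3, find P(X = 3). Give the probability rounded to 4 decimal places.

X ~ Binomial(9, 0.21). Want P(X=3 | X≥3) = P(X=3) / P(X≥3).
P(X=3) = C(9,3)·0.21^3·0.79^6 = 0.189104
P(X≥3) = 1 − 0.119852 − 0.286734 − 0.304881 = 0.288534
Ratio = 0.189104 / 0.288534 = 0.655395

0.6554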